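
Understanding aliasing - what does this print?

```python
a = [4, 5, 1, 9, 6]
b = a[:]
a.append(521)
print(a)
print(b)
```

Key concept: slice [:] creates copy.
Step by step:
`a = [4, 5, 1, 9, 6]` → a = [4, 5, 1, 9, 6]
`b = a[:]` → b = [4, 5, 1, 9, 6]
`a.append(521)` → a = [4, 5, 1, 9, 6, 521]
`print(a)` → prints [4, 5, 1, 9, 6, 521]
`print(b)` → prints [4, 5, 1, 9, 6]

Answer:
[4, 5, 1, 9, 6, 521]
[4, 5, 1, 9, 6]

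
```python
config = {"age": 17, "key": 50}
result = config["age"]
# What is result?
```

Trace:
`config = {"age": 17, "key": 50}` → config = {'age': 17, 'key': 50}
`result = config["age"]` → result = 17
So result = 17

Answer: 17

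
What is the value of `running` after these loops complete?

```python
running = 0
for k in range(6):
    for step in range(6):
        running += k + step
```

Sum of all k+step for k,step in 6x6
`running` takes the values: 0 → 1 → 3 → 6 → 10 → 15 → 16 → 18 → 21 → 25 → 30 → 36 → 38 → 41 → 45 → 50 → 56 → 63 → 66 → 70 → 75 → 81 → 88 → 96 → 100 → 105 → 111 → 118 → 126 → 135 → 140 → 146 → 153 → 161 → 170 → 180

Answer: 180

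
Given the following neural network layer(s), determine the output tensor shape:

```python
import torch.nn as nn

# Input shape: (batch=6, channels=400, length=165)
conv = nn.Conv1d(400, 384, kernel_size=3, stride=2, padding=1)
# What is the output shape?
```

Input: (6, 400, 165) -> Output: (6, 384, 83)

Answer: (6, 384, 83)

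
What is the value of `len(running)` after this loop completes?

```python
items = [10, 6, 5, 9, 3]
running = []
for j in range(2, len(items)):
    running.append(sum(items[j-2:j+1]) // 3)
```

Number of 3-element averages
`running` takes the values: [] → [7] → [7, 6] → [7, 6, 5]
So `len(running)` = 3

Answer: 3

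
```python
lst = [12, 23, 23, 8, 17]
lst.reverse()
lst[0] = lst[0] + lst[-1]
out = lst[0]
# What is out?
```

Trace:
`lst = [12, 23, 23, 8, 17]` → lst = [12, 23, 23, 8, 17]
`lst.reverse()` → lst = [17, 8, 23, 23, 12]
`lst[0] = lst[0] + lst[-1]` → lst = [29, 8, 23, 23, 12]
`out = lst[0]` → out = 29
So out = 29

Answer: 29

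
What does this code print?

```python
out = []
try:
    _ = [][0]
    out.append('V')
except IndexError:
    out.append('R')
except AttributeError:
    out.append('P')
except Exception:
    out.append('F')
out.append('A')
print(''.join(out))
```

Execution trace: 'R' (except IndexError) → 'A' (after the try/except). Output: RA

Answer: RA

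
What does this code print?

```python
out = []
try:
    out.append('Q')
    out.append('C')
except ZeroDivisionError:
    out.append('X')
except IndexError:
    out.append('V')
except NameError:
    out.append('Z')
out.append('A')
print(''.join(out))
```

Execution trace: 'Q' (try body) → 'C' (try body, no exception) → 'A' (after the try/except). Output: QCA

Answer: QCA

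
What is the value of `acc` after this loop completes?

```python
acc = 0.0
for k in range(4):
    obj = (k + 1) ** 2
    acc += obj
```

Sum of squared losses 1² + 2² + ... + 4²
`acc` takes the values: 0.0 → 1.0 → 5.0 → 14.0 → 30.0

Answer: 30.0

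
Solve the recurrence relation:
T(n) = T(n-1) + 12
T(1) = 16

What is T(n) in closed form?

Unrolling: T(n) = T(1) + 12·(n-1) = 16 + 12(n-1) = 12n + 4.

Answer: T(n) = 12n + 4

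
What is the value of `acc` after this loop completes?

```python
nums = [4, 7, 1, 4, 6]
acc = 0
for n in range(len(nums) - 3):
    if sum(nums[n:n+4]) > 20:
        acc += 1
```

Count windows with sum > 20
`acc` takes the values: 0

Answer: 0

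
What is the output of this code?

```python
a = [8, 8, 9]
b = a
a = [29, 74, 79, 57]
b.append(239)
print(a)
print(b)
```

Key concept: rebinding vs mutation: a is rebound to a new list, b still points at the original.
Step by step:
`a = [8, 8, 9]` → a = [8, 8, 9]
`b = a` → b = [8, 8, 9] (same object as a)
`a = [29, 74, 79, 57]` → a = [29, 74, 79, 57]
`b.append(239)` → b = [8, 8, 9, 239]
`print(a)` → prints [29, 74, 79, 57]
`print(b)` → prints [8, 8, 9, 239]

Answer:
[29, 74, 79, 57]
[8, 8, 9, 239]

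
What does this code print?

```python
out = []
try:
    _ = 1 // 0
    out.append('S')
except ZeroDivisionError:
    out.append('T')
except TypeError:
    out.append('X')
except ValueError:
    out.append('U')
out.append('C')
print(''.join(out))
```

Execution trace: 'T' (except ZeroDivisionError) → 'C' (after the try/except). Output: TC

Answer: TC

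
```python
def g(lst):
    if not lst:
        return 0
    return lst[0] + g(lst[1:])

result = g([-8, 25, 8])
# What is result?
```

(-8) + 25 + 8 + 0 = 25

Answer: 25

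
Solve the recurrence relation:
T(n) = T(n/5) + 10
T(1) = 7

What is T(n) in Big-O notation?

Each step divides n by 5 and adds 10. After log_5(n) steps we reach T(1)=7. So T(n) = 10·log_5(n) + 7 = O(log n).

Answer: O(log n)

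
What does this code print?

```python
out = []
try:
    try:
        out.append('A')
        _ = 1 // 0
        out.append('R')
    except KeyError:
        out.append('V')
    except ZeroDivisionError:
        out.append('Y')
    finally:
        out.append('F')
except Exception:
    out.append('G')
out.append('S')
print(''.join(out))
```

Execution trace: 'A' (inner try body) → 'Y' (inner except ZeroDivisionError) → 'F' (inner finally) → 'S' (after the try/except). Output: AYFS

Answer: AYFS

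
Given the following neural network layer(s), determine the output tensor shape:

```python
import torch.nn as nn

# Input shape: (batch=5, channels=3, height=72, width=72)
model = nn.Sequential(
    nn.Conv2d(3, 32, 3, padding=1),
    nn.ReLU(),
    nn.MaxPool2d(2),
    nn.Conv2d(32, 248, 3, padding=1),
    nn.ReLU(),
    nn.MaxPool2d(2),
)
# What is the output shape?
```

Input: (5, 3, 72, 72) -> after first Conv2d: (5, 32, 72, 72) -> after first MaxPool2d: (5, 32, 36, 36) -> after second Conv2d: (5, 248, 36, 36) -> Output: (5, 248, 18, 18)

Answer: (5, 248, 18, 18)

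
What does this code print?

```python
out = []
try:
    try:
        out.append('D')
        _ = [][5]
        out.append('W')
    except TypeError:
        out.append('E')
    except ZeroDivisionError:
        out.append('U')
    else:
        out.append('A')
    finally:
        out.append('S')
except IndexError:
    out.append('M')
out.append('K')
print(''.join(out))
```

Execution trace: 'D' (try body) → 'S' (finally) → 'M' (outer except IndexError) → 'K' (after the try/except). Output: DSMK

Answer: DSMK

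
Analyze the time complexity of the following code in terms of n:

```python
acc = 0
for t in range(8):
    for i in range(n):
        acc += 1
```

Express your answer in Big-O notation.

Each loop level contributes: 1 × n. Multiplying the contributions gives O(n).

Answer: O(n)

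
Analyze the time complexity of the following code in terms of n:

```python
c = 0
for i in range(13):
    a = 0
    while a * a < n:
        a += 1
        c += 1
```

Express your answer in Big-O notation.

Each loop level contributes: 1 × √n. Multiplying the contributions gives O(√n).

Answer: O(√n)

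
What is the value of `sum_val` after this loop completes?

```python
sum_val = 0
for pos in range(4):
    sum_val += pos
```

Sum of 0 to 3 = 6
`sum_val` takes the values: 0 → 1 → 3 → 6

Answer: 6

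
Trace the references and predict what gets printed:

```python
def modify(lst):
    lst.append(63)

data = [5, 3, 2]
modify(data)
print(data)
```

Key concept: function modifies passed list.
Step by step:
`data = [5, 3, 2]` → data = [5, 3, 2]
`modify(data)` → data = [5, 3, 2, 63]
`print(data)` → prints [5, 3, 2, 63]

Answer: [5, 3, 2, 63]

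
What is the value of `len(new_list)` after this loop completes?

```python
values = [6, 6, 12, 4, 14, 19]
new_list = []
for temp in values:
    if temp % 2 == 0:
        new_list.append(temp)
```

Count even numbers in [6, 6, 12, 4, 14, 19]
`new_list` takes the values: [] → [6] → [6, 6] → [6, 6, 12] → [6, 6, 12, 4] → [6, 6, 12, 4, 14]
So `len(new_list)` = 5

Answer: 5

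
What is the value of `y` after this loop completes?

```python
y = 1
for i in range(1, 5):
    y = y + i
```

Start at 1, add 1 through 4
`y` takes the values: 1 → 2 → 4 → 7 → 11

Answer: 11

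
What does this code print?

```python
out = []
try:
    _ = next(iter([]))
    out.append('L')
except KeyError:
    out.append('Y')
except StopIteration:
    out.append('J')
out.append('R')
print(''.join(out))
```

Execution trace: 'J' (except StopIteration) → 'R' (after the try/except). Output: JR

Answer: JR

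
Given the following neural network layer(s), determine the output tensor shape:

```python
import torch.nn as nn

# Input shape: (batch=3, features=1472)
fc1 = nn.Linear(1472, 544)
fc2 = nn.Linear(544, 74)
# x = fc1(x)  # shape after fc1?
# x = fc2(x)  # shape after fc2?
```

Input: (3, 1472) -> after fc1: (3, 544) -> Output: (3, 74)

Answer: (3, 74)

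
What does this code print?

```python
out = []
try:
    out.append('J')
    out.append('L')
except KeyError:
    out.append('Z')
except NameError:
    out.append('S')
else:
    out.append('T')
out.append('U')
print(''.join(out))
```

Execution trace: 'J' (try body) → 'L' (try body, no exception) → 'T' (else) → 'U' (after the try/except). Output: JLTU

Answer: JLTU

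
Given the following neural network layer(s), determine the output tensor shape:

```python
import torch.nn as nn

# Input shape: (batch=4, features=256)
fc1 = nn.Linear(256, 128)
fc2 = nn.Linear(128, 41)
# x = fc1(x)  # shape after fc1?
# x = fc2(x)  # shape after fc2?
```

Input: (4, 256) -> after fc1: (4, 128) -> Output: (4, 41)

Answer: (4, 41)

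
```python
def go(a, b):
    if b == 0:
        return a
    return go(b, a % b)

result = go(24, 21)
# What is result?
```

go(24, 21) -> go(21, 3) -> go(3, 0) -> 3

Answer: 3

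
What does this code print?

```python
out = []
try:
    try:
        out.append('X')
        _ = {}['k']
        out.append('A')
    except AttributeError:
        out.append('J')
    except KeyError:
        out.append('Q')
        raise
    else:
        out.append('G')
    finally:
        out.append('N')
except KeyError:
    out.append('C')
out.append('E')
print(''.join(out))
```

Execution trace: 'X' (inner try body) → 'Q' (inner except KeyError) → 'N' (inner finally) → 'C' (outer except KeyError) → 'E' (after the try/except). Output: XQNCE

Answer: XQNCE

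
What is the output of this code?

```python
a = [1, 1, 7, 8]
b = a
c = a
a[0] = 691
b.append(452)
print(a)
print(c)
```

Key concept: multiple aliases.
Step by step:
`a = [1, 1, 7, 8]` → a = [1, 1, 7, 8]
`b = a` → b = [1, 1, 7, 8] (same object as a)
`c = a` → c = [1, 1, 7, 8] (same object as a, b)
`a[0] = 691` → a = [691, 1, 7, 8] (same object as b, c); b = [691, 1, 7, 8] (same object as a, c); c = [691, 1, 7, 8] (same object as a, b)
`b.append(452)` → a = [691, 1, 7, 8, 452] (same object as b, c); b = [691, 1, 7, 8, 452] (same object as a, c); c = [691, 1, 7, 8, 452] (same object as a, b)
`print(a)` → prints [691, 1, 7, 8, 452]
`print(c)` → prints [691, 1, 7, 8, 452]

Answer:
[691, 1, 7, 8, 452]
[691, 1, 7, 8, 452]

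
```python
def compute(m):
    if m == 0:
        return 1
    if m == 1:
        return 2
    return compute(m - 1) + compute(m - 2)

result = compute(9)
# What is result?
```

Build up from base cases: compute(0)=1, compute(1)=2, compute(2)=3, compute(3)=5, compute(4)=8, compute(5)=13, compute(6)=21, ..., compute(9)=89

Answer: 89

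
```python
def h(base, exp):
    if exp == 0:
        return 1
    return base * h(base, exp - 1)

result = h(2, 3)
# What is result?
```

h(2, 3) = 2 * 2 * 2 = 8

Answer: 8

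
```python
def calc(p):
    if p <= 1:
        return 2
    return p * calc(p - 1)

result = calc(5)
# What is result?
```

calc(5) = 5 * 4 * 3 * 2 * 2 = 240

Answer: 240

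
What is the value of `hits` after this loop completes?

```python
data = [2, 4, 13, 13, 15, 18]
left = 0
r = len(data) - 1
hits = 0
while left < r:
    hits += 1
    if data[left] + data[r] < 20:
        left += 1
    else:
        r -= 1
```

Steps to find pair summing to 20
`hits` takes the values: 0 → 1 → 2 → 3 → 4 → 5

Answer: 5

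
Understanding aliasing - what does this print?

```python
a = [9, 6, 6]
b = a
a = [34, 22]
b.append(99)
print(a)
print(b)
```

Key concept: rebinding vs mutation: a is rebound to a new list, b still points at the original.
Step by step:
`a = [9, 6, 6]` → a = [9, 6, 6]
`b = a` → b = [9, 6, 6] (same object as a)
`a = [34, 22]` → a = [34, 22]
`b.append(99)` → b = [9, 6, 6, 99]
`print(a)` → prints [34, 22]
`print(b)` → prints [9, 6, 6, 99]

Answer:
[34, 22]
[9, 6, 6, 99]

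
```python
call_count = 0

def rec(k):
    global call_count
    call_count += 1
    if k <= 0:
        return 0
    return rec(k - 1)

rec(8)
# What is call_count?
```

Linear recursion stepping by 1: 9 calls from k=8 down to ≤0.

Answer: 9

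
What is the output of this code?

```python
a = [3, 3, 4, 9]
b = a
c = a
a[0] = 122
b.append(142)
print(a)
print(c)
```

Key concept: multiple aliases.
Step by step:
`a = [3, 3, 4, 9]` → a = [3, 3, 4, 9]
`b = a` → b = [3, 3, 4, 9] (same object as a)
`c = a` → c = [3, 3, 4, 9] (same object as a, b)
`a[0] = 122` → a = [122, 3, 4, 9] (same object as b, c); b = [122, 3, 4, 9] (same object as a, c); c = [122, 3, 4, 9] (same object as a, b)
`b.append(142)` → a = [122, 3, 4, 9, 142] (same object as b, c); b = [122, 3, 4, 9, 142] (same object as a, c); c = [122, 3, 4, 9, 142] (same object as a, b)
`print(a)` → prints [122, 3, 4, 9, 142]
`print(c)` → prints [122, 3, 4, 9, 142]

Answer:
[122, 3, 4, 9, 142]
[122, 3, 4, 9, 142]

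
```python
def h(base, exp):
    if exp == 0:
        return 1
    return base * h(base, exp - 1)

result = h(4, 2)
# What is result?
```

h(4, 2) = 4 * 4 = 16

Answer: 16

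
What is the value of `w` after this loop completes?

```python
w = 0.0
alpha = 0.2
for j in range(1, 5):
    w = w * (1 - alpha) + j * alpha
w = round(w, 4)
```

Moving average with lr=0.2
`w` takes the values: 0.0 → 0.2 → 0.56 → 1.048 → 1.6384

Answer: 1.6384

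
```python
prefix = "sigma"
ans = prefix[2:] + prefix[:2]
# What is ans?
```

Trace:
`prefix = "sigma"` → prefix = 'sigma'
`ans = prefix[2:] + prefix[:2]` → ans = 'gmasi'
So ans = 'gmasi'

Answer: 'gmasi'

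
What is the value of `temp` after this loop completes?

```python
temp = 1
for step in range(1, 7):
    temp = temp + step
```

Start at 1, add 1 through 6
`temp` takes the values: 1 → 2 → 4 → 7 → 11 → 16 → 22

Answer: 22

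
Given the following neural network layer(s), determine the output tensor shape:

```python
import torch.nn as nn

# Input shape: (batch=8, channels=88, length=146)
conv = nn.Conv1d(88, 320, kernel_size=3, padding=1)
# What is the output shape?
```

Input: (8, 88, 146) -> Output: (8, 320, 146)

Answer: (8, 320, 146)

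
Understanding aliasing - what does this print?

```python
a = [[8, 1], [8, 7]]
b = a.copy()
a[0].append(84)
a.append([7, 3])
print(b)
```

Key concept: shallow copy with nested lists.
Step by step:
`a = [[8, 1], [8, 7]]` → a = [[8, 1], [8, 7]]
`b = a.copy()` → b = [[8, 1], [8, 7]]
`a[0].append(84)` → a = [[8, 1, 84], [8, 7]]; b = [[8, 1, 84], [8, 7]]
`a.append([7, 3])` → a = [[8, 1, 84], [8, 7], [7, 3]]
`print(b)` → prints [[8, 1, 84], [8, 7]]

Answer: [[8, 1, 84], [8, 7]]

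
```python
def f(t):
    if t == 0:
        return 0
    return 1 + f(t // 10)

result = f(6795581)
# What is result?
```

Count of digits of 6795581: 7

Answer: 7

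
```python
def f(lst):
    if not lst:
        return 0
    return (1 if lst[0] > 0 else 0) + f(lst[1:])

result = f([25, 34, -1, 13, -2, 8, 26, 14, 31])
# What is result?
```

Count of positive elements in [25, 34, -1, 13, -2, 8, 26, 14, 31] = 7

Answer: 7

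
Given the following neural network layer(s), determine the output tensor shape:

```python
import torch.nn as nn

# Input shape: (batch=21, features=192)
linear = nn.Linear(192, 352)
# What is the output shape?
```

Input: (21, 192) -> Output: (21, 352)

Answer: (21, 352)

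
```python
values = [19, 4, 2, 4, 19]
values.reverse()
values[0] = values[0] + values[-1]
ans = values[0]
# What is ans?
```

Trace:
`values = [19, 4, 2, 4, 19]` → values = [19, 4, 2, 4, 19]
`values.reverse()` → no variable changes
`values[0] = values[0] + values[-1]` → values = [38, 4, 2, 4, 19]
`ans = values[0]` → ans = 38
So ans = 38

Answer: 38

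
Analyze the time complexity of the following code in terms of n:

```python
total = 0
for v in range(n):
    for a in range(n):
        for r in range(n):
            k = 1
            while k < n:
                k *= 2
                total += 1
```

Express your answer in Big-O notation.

Each loop level contributes: n × n × n × log n. Multiplying the contributions gives O(n^3 log n).

Answer: O(n^3 log n)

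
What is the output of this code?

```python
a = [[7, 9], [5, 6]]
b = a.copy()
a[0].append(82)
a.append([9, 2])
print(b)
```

Key concept: shallow copy with nested lists.
Step by step:
`a = [[7, 9], [5, 6]]` → a = [[7, 9], [5, 6]]
`b = a.copy()` → b = [[7, 9], [5, 6]]
`a[0].append(82)` → a = [[7, 9, 82], [5, 6]]; b = [[7, 9, 82], [5, 6]]
`a.append([9, 2])` → a = [[7, 9, 82], [5, 6], [9, 2]]
`print(b)` → prints [[7, 9, 82], [5, 6]]

Answer: [[7, 9, 82], [5, 6]]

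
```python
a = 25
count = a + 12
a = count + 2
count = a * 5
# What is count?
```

Trace:
`a = 25` → a = 25
`count = a + 12` → count = 37
`a = count + 2` → a = 39
`count = a * 5` → count = 195
So count = 195

Answer: 195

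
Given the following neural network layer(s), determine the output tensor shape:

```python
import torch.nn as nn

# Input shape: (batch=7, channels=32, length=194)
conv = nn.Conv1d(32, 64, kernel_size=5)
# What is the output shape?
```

Input: (7, 32, 194) -> Output: (7, 64, 190)

Answer: (7, 64, 190)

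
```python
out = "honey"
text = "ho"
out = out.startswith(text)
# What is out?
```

Trace:
`out = "honey"` → out = 'honey'
`text = "ho"` → text = 'ho'
`out = out.startswith(text)` → out = True
So out = True

Answer: True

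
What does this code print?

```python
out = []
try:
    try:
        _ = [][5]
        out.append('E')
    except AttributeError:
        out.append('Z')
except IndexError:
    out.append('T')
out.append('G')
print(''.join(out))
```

Execution trace: 'T' (outer except IndexError) → 'G' (after the try/except). Output: TG

Answer: TG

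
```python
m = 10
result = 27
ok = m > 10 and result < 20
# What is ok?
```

Trace:
`m = 10` → m = 10
`result = 27` → result = 27
`ok = m > 10 and result < 20` → ok = False
So ok = False

Answer: False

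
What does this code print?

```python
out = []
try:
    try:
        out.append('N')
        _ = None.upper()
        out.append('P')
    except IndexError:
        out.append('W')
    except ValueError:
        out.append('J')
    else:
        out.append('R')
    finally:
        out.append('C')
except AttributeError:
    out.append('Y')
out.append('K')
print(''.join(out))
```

Execution trace: 'N' (try body) → 'C' (finally) → 'Y' (outer except AttributeError) → 'K' (after the try/except). Output: NCYK

Answer: NCYK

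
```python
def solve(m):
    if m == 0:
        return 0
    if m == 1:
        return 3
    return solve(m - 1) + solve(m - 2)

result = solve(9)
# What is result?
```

Build up from base cases: solve(0)=0, solve(1)=3, solve(2)=3, solve(3)=6, solve(4)=9, solve(5)=15, solve(6)=24, ..., solve(9)=102

Answer: 102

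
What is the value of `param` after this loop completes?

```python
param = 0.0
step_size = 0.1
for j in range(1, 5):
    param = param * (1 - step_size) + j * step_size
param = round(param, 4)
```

Moving average with lr=0.1
`param` takes the values: 0.0 → 0.1 → 0.29 → 0.561 → 0.9049

Answer: 0.9049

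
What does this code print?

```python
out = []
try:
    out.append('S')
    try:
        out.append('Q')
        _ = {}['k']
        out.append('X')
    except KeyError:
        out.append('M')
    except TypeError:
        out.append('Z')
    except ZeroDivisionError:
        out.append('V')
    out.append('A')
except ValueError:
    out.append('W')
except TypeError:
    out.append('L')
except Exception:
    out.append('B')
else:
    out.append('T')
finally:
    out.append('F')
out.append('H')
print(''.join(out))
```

Execution trace: 'S' (try body) → 'Q' (inner try body) → 'M' (inner except KeyError) → 'A' (try body, no exception) → 'T' (else) → 'F' (finally) → 'H' (after the try/except). Output: SQMATFH

Answer: SQMATFH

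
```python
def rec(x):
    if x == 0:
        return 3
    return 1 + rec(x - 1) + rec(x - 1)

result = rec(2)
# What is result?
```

rec(x) = 1 + 2·rec(x-1), rec(0)=3. Closed form: (3+1)·2^2 - 1 = 15.

Answer: 15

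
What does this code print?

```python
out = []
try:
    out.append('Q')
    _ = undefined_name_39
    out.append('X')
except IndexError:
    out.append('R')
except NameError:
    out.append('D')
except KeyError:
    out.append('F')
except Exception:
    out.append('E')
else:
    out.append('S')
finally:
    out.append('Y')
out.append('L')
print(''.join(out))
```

Execution trace: 'Q' (try body) → 'D' (except NameError) → 'Y' (finally) → 'L' (after the try/except). Output: QDYL

Answer: QDYL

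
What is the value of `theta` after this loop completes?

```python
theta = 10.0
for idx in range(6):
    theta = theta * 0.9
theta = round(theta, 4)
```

Exponential decay: 10.0 * 0.9^6
`theta` takes the values: 10.0 → 9.0 → 8.1 → 7.29 → 6.561 → 5.9049 → 5.31441 → 5.3144

Answer: 5.3144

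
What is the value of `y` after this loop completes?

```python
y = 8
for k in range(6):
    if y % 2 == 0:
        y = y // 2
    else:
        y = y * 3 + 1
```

Collatz-style transformation from 8
`y` takes the values: 8 → 4 → 2 → 1 → 4 → 2 → 1

Answer: 1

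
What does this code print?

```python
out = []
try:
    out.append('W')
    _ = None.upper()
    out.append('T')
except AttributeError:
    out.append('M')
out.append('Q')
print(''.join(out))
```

Execution trace: 'W' (try body) → 'M' (except AttributeError) → 'Q' (after the try/except). Output: WMQ

Answer: WMQ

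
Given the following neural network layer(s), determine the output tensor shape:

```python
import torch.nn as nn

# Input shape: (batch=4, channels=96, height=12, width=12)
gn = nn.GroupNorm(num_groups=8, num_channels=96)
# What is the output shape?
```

Input: (4, 96, 12, 12) -> Output: (4, 96, 12, 12)

Answer: (4, 96, 12, 12)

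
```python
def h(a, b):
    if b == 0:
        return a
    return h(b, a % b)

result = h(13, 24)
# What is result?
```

h(13, 24) -> h(24, 13) -> h(13, 11) -> h(11, 2) -> h(2, 1) -> h(1, 0) -> 1

Answer: 1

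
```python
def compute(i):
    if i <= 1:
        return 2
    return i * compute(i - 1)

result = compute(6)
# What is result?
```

compute(6) = 6 * 5 * 4 * 3 * 2 * 2 = 1440

Answer: 1440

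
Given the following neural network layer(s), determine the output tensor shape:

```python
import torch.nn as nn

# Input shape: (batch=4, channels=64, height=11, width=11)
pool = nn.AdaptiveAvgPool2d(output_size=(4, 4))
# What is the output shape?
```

Input: (4, 64, 11, 11) -> Output: (4, 64, 4, 4)

Answer: (4, 64, 4, 4)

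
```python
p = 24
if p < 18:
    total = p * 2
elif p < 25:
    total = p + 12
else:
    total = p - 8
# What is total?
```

Trace:
`p = 24` → p = 24
`if p < 18: ...` → p < 18 is False, p < 25 is True → total = 36
So total = 36

Answer: 36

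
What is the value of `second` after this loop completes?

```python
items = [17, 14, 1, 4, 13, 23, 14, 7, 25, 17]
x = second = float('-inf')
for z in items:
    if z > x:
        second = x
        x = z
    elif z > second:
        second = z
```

Second largest (with repeats) in [17, 14, 1, 4, 13, 23, 14, 7, 25, 17]
`second` takes the values: -inf → 14 → 17 → 23

Answer: 23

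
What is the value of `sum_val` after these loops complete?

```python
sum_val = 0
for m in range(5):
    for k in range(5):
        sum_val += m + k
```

Sum of all m+k for m,k in 5x5
`sum_val` takes the values: 0 → 1 → 3 → 6 → 10 → 11 → 13 → 16 → 20 → 25 → 27 → 30 → 34 → 39 → 45 → 48 → 52 → 57 → 63 → 70 → 74 → 79 → 85 → 92 → 100

Answer: 100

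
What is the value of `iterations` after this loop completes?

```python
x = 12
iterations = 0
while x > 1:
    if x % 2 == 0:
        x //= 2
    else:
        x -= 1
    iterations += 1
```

Steps to reduce 12 to 1
`iterations` takes the values: 0 → 1 → 2 → 3 → 4

Answer: 4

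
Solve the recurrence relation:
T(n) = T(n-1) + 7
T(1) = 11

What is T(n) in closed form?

Unrolling: T(n) = T(1) + 7·(n-1) = 11 + 7(n-1) = 7n + 4.

Answer: T(n) = 7n + 4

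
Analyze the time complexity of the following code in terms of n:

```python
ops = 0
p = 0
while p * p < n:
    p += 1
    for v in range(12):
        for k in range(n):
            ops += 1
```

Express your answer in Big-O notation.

Each loop level contributes: √n × 1 × n. Multiplying the contributions gives O(n√n).

Answer: O(n√n)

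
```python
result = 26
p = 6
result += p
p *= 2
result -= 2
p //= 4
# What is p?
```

Trace:
`result = 26` → result = 26
`p = 6` → p = 6
`result += p` → result = 32
`p *= 2` → p = 12
`result -= 2` → result = 30
`p //= 4` → p = 3
So p = 3

Answer: 3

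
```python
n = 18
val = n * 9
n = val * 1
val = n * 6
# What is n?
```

Trace:
`n = 18` → n = 18
`val = n * 9` → val = 162
`n = val * 1` → n = 162
`val = n * 6` → val = 972
So n = 162

Answer: 162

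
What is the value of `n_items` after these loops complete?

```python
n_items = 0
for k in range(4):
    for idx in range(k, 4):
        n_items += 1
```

Upper triangle: 4 + 3 + ... + 1
`n_items` takes the values: 0 → 1 → 2 → 3 → 4 → 5 → 6 → 7 → 8 → 9 → 10

Answer: 10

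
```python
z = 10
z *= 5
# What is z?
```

Trace:
`z = 10` → z = 10
`z *= 5` → z = 50
So z = 50

Answer: 50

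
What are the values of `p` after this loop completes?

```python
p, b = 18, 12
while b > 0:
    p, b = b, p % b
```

GCD of 18 and 12
`p` takes the values: 18 → 12 → 6

Answer: 6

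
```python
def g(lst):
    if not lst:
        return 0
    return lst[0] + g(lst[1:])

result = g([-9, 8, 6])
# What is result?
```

(-9) + 8 + 6 + 0 = 5

Answer: 5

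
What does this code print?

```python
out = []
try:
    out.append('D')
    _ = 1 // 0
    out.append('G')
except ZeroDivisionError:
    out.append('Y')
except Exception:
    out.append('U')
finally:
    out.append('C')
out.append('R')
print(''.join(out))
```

Execution trace: 'D' (try body) → 'Y' (except ZeroDivisionError) → 'C' (finally) → 'R' (after the try/except). Output: DYCR

Answer: DYCR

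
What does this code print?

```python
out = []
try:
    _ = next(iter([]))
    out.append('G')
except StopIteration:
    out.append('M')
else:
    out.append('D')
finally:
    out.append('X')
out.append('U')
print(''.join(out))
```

Execution trace: 'M' (except StopIteration) → 'X' (finally) → 'U' (after the try/except). Output: MXU

Answer: MXU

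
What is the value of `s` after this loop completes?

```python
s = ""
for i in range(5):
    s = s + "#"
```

Repeat '#' 5 times
`s` takes the values: "" → "#" → "##" → "###" → "####" → "#####"

Answer: "#####"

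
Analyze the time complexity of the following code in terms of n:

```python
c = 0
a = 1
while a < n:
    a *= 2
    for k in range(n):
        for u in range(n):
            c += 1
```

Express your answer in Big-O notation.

Each loop level contributes: log n × n × n. Multiplying the contributions gives O(n^2 log n).

Answer: O(n^2 log n)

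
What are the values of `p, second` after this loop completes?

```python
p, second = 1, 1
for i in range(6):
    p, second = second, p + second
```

Fibonacci: after 6 iterations
`p, second` takes the values: (1, 1) → (1, 2) → (2, 3) → (3, 5) → (5, 8) → (8, 13) → (13, 21)

Answer: 13, 21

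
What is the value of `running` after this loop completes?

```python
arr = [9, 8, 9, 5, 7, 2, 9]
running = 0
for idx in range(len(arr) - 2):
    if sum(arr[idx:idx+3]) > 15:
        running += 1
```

Count windows with sum > 15
`running` takes the values: 0 → 1 → 2 → 3 → 4

Answer: 4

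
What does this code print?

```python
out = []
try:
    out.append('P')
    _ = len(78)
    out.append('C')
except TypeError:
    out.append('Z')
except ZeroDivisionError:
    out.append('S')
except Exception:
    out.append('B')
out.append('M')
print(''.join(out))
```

Execution trace: 'P' (try body) → 'Z' (except TypeError) → 'M' (after the try/except). Output: PZM

Answer: PZM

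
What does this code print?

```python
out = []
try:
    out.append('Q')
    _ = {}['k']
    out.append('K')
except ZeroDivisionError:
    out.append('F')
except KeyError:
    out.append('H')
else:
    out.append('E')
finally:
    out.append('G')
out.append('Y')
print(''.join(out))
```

Execution trace: 'Q' (try body) → 'H' (except KeyError) → 'G' (finally) → 'Y' (after the try/except). Output: QHGY

Answer: QHGY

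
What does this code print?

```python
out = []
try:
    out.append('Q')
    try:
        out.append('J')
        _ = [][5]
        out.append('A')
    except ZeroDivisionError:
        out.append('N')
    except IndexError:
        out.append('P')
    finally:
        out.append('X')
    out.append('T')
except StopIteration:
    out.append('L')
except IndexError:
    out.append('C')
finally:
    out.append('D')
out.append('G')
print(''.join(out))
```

Execution trace: 'Q' (try body) → 'J' (inner try body) → 'P' (inner except IndexError) → 'X' (inner finally) → 'T' (try body, no exception) → 'D' (finally) → 'G' (after the try/except). Output: QJPXTDG

Answer: QJPXTDG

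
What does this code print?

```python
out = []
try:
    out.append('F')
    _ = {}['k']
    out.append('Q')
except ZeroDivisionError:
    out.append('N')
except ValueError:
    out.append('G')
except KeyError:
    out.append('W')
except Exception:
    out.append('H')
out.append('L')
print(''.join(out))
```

Execution trace: 'F' (try body) → 'W' (except KeyError) → 'L' (after the try/except). Output: FWL

Answer: FWL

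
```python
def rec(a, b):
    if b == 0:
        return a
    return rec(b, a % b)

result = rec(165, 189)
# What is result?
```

rec(165, 189) -> rec(189, 165) -> rec(165, 24) -> rec(24, 21) -> rec(21, 3) -> rec(3, 0) -> 3

Answer: 3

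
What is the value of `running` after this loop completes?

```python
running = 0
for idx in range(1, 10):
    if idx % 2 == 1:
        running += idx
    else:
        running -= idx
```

Add odd, subtract even
`running` takes the values: 0 → 1 → -1 → 2 → -2 → 3 → -3 → 4 → -4 → 5

Answer: 5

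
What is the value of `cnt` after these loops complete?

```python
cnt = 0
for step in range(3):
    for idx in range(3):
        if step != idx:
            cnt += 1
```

3² - 3 (exclude diagonal)
`cnt` takes the values: 0 → 1 → 2 → 3 → 4 → 5 → 6

Answer: 6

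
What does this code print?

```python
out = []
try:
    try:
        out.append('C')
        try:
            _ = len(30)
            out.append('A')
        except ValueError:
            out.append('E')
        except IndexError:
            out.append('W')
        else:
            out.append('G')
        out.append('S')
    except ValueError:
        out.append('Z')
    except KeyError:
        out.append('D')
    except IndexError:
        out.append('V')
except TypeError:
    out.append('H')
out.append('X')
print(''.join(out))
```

Execution trace: 'C' (try body) → 'H' (outer except TypeError) → 'X' (after the try/except). Output: CHX

Answer: CHX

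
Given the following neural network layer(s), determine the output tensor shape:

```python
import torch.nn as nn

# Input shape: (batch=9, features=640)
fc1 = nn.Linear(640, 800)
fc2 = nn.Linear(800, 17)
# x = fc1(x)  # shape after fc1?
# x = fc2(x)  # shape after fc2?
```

Input: (9, 640) -> after fc1: (9, 800) -> Output: (9, 17)

Answer: (9, 17)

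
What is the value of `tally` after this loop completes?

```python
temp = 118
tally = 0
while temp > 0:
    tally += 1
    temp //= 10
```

Count digits by repeated division by 10
`tally` takes the values: 0 → 1 → 2 → 3

Answer: 3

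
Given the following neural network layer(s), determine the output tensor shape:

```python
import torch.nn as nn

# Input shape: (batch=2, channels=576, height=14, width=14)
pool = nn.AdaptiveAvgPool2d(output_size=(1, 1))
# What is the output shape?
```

Input: (2, 576, 14, 14) -> Output: (2, 576, 1, 1)

Answer: (2, 576, 1, 1)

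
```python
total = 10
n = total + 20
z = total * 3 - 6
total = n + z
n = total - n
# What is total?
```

Trace:
`total = 10` → total = 10
`n = total + 20` → n = 30
`z = total * 3 - 6` → z = 24
`total = n + z` → total = 54
`n = total - n` → n = 24
So total = 54

Answer: 54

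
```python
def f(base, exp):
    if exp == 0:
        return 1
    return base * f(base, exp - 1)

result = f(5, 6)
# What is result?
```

f(5, 6) = 5 * 5 * 5 * 5 * 5 * 5 = 15625

Answer: 15625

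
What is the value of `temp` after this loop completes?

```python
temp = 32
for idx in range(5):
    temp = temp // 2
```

Halve 5 times: 32 // 2^5 = 1
`temp` takes the values: 32 → 16 → 8 → 4 → 2 → 1

Answer: 1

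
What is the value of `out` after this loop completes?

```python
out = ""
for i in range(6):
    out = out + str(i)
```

Concatenate digits 0 to 5
`out` takes the values: "" → "0" → "01" → "012" → "0123" → "01234" → "012345"

Answer: "012345"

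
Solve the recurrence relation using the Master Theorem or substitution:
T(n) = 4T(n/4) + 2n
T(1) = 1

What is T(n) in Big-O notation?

By Master Theorem: a=4, b=4, f(n)=2n. Since log_4(4) = 1 and f(n) = Θ(n^1), Case 2 applies. T(n) = O(n log n).

Answer: O(n log n)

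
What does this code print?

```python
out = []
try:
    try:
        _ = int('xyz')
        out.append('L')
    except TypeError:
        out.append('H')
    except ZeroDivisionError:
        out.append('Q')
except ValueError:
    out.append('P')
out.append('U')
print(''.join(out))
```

Execution trace: 'P' (outer except ValueError) → 'U' (after the try/except). Output: PU

Answer: PU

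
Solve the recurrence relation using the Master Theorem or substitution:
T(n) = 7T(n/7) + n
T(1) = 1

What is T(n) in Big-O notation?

By Master Theorem: a=7, b=7, f(n)=n. Since log_7(7) = 1 and f(n) = Θ(n^1), Case 2 applies. T(n) = O(n log n).

Answer: O(n log n)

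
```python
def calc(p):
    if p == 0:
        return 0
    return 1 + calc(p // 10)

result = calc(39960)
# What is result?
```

Count of digits of 39960: 5

Answer: 5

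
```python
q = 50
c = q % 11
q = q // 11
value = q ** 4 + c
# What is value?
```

Trace:
`q = 50` → q = 50
`c = q % 11` → c = 6
`q = q // 11` → q = 4
`value = q ** 4 + c` → value = 262
So value = 262

Answer: 262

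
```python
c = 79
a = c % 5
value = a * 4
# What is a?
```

Trace:
`c = 79` → c = 79
`a = c % 5` → a = 4
`value = a * 4` → value = 16
So a = 4

Answer: 4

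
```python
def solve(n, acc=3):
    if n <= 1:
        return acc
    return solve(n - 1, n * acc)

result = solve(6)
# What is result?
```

Accumulator trace (n, acc): (6, 3) -> (5, 18) -> (4, 90) -> (3, 360) -> (2, 1080) -> (1, 2160) -> return 2160

Answer: 2160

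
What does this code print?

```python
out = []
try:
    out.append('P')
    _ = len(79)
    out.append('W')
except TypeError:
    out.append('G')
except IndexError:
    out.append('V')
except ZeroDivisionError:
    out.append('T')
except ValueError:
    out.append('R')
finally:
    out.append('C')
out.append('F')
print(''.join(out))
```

Execution trace: 'P' (try body) → 'G' (except TypeError) → 'C' (finally) → 'F' (after the try/except). Output: PGCF

Answer: PGCF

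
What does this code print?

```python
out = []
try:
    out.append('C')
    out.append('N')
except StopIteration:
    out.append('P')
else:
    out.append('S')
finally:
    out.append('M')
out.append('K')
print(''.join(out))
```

Execution trace: 'C' (try body) → 'N' (try body, no exception) → 'S' (else) → 'M' (finally) → 'K' (after the try/except). Output: CNSMK

Answer: CNSMK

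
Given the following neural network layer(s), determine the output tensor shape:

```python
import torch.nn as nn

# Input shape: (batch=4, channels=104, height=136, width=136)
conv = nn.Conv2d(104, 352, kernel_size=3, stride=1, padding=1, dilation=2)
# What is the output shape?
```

Input: (4, 104, 136, 136) -> Output: (4, 352, 134, 134)

Answer: (4, 352, 134, 134)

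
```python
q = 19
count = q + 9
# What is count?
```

Trace:
`q = 19` → q = 19
`count = q + 9` → count = 28
So count = 28

Answer: 28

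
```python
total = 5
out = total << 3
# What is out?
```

Trace:
`total = 5` → total = 5
`out = total << 3` → out = 40
So out = 40

Answer: 40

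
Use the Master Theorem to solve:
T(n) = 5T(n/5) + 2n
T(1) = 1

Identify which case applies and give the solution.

a=5, b=5, f(n)=2n. log_5(5) = 1. Since c=1 = 1, Case 2 applies: T(n) = Θ(n^log_b(a) · log n) = O(n log n).

Answer: O(n log n) - Case 2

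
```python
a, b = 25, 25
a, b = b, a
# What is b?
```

Trace:
`a, b = 25, 25` → a = 25; b = 25
`a, b = b, a` → a = 25; b = 25
So b = 25

Answer: 25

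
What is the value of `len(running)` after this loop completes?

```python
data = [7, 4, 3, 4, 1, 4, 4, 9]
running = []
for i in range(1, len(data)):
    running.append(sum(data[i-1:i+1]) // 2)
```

Number of 2-element averages
`running` takes the values: [] → [5] → [5, 3] → [5, 3, 3] → [5, 3, 3, 2] → [5, 3, 3, 2, 2] → [5, 3, 3, 2, 2, 4] → [5, 3, 3, 2, 2, 4, 6]
So `len(running)` = 7

Answer: 7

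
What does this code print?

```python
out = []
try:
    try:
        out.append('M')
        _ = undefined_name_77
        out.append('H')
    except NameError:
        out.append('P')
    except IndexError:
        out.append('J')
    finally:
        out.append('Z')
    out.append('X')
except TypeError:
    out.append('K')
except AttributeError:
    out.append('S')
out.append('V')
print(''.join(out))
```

Execution trace: 'M' (inner try body) → 'P' (inner except NameError) → 'Z' (inner finally) → 'X' (try body, no exception) → 'V' (after the try/except). Output: MPZXV

Answer: MPZXV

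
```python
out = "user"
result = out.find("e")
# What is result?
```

Trace:
`out = "user"` → out = 'user'
`result = out.find("e")` → result = 2
So result = 2

Answer: 2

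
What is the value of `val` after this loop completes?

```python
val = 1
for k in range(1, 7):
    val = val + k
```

Start at 1, add 1 through 6
`val` takes the values: 1 → 2 → 4 → 7 → 11 → 16 → 22

Answer: 22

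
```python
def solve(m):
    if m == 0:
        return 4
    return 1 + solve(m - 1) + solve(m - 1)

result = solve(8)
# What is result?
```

solve(m) = 1 + 2·solve(m-1), solve(0)=4. Closed form: (4+1)·2^8 - 1 = 1279.

Answer: 1279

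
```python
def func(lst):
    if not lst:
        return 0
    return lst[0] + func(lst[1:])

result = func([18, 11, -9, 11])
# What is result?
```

18 + 11 + (-9) + 11 + 0 = 31

Answer: 31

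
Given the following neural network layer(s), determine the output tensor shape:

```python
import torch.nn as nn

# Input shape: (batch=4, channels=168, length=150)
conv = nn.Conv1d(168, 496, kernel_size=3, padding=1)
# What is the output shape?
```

Input: (4, 168, 150) -> Output: (4, 496, 150)

Answer: (4, 496, 150)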